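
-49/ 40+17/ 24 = -31/ 60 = -0.52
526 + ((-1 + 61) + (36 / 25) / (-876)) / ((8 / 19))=9760043 / 14600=668.50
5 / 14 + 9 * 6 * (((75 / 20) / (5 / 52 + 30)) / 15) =17653 / 21910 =0.81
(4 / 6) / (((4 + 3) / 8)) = 16 / 21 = 0.76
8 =8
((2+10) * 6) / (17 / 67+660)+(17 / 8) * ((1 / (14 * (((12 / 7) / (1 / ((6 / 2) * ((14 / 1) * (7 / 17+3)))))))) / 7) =15806483309 / 144831230208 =0.11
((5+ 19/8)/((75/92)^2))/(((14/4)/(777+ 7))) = 2485.78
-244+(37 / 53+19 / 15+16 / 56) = -1345336 / 5565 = -241.75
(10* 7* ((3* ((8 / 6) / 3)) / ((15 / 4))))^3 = 11239424 / 729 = 15417.59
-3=-3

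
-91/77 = -13/11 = -1.18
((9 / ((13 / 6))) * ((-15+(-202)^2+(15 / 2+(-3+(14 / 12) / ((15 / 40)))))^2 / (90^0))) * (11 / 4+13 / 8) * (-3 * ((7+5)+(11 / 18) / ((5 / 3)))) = -1400442032693837 / 1248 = -1122149064658.52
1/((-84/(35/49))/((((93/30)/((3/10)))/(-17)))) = 155/29988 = 0.01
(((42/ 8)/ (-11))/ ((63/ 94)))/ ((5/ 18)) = -141/ 55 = -2.56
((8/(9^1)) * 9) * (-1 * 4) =-32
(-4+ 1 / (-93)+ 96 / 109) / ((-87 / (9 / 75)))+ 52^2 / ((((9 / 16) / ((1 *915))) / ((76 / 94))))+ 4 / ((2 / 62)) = 1228432923661363 / 345418275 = 3556363.44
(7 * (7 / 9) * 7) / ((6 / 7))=2401 / 54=44.46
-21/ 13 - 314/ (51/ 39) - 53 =-294.73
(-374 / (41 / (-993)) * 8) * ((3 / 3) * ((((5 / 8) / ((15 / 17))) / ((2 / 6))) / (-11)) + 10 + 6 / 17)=30185214 / 41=736224.73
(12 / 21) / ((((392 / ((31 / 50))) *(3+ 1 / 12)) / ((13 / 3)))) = 403 / 317275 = 0.00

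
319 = 319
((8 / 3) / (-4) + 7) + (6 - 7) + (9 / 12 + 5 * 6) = 433 / 12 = 36.08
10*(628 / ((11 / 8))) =50240 / 11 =4567.27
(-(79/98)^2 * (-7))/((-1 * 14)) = -6241/19208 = -0.32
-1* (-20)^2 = -400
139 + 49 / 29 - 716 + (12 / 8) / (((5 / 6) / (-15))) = -17467 / 29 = -602.31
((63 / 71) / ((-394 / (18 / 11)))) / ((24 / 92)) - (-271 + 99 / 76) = 3153441743 / 11693132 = 269.68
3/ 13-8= -101/ 13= -7.77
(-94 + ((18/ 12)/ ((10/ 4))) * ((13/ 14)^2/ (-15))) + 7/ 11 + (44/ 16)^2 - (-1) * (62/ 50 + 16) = -14789217/ 215600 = -68.60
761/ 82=9.28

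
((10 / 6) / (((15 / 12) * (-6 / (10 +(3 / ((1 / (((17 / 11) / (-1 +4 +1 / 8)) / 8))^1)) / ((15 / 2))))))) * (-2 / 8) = 6892 / 12375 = 0.56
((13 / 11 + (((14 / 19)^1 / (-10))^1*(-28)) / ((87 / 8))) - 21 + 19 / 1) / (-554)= 57137 / 50366910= 0.00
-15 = -15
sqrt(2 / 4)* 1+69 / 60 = 1.86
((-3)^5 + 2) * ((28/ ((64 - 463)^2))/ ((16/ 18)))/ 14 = -241/ 70756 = -0.00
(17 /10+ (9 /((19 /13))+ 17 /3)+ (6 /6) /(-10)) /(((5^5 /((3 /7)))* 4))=1913 /4156250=0.00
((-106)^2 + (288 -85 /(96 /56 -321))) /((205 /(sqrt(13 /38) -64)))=-329686208 /91635 + 5151347 * sqrt(494) /3482130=-3564.94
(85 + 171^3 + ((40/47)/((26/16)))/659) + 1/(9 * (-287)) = 5200519687964543/1040042367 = 5000296.00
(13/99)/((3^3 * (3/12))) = 52/2673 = 0.02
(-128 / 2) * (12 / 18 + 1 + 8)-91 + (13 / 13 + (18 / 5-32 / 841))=-8894896 / 12615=-705.10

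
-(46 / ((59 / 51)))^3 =-12911717736 / 205379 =-62867.76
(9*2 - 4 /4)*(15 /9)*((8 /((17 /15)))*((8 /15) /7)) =15.24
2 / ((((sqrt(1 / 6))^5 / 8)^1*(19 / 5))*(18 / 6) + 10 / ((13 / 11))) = 3953664000 / 16726978991 - 3082560*sqrt(6) / 16726978991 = 0.24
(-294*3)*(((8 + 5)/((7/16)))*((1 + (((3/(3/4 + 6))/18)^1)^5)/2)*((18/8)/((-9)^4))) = -1269189533612/282429536481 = -4.49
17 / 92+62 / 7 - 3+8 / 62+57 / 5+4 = 2153213 / 99820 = 21.57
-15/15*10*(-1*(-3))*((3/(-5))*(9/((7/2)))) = 324/7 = 46.29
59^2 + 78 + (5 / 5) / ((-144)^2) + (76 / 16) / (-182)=6715698427 / 1886976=3558.97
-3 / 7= -0.43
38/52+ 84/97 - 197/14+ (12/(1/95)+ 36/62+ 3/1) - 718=113041077/273637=413.11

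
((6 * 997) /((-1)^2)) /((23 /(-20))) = -119640 /23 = -5201.74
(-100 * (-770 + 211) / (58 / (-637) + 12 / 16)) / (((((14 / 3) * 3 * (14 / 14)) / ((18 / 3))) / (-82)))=-5005509600 / 1679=-2981244.55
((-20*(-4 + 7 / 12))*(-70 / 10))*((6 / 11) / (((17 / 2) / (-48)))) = 275520 / 187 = 1473.37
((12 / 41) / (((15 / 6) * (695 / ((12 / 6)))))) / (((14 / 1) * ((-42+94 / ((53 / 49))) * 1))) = 0.00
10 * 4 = 40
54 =54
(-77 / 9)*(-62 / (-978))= -0.54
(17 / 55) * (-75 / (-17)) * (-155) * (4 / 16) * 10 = -11625 / 22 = -528.41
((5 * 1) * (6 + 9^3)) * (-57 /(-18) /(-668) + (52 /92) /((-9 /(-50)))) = 1062184025 /92184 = 11522.43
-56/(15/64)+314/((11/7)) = -6454/165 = -39.12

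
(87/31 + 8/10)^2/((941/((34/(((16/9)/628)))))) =7506106101/45215050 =166.01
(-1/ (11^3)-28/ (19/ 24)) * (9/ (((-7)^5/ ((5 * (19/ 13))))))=40250295/ 290811521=0.14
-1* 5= -5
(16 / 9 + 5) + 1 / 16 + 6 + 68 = 11641 / 144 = 80.84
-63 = -63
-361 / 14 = -25.79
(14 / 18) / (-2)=-7 / 18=-0.39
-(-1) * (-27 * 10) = -270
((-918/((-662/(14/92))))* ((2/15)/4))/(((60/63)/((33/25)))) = 742203/76130000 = 0.01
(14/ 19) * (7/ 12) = 49/ 114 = 0.43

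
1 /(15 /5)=1 /3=0.33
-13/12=-1.08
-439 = -439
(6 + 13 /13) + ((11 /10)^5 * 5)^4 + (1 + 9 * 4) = 679789994932560009201 /160000000000000000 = 4248.69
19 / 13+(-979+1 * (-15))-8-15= -13202 / 13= -1015.54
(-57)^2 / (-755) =-3249 / 755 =-4.30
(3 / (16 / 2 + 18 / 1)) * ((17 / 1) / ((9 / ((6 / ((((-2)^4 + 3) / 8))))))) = 136 / 247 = 0.55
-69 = -69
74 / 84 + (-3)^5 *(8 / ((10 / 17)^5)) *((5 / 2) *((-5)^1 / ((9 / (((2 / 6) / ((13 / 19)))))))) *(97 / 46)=494585592239 / 12558000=39384.11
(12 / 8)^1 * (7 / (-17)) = -21 / 34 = -0.62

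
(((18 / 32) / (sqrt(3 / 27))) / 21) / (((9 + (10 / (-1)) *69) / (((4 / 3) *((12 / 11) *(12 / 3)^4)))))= -768 / 17479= -0.04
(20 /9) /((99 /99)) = 20 /9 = 2.22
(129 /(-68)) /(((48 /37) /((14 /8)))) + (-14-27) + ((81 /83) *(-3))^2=-1048959593 /29980928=-34.99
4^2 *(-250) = -4000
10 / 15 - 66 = -196 / 3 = -65.33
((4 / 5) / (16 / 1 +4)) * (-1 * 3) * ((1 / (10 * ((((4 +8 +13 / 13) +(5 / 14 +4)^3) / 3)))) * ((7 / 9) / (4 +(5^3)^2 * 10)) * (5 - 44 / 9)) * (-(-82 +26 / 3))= -30184 / 1978742339775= -0.00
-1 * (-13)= 13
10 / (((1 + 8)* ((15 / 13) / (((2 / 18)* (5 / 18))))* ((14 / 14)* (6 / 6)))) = 0.03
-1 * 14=-14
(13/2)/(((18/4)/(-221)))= -319.22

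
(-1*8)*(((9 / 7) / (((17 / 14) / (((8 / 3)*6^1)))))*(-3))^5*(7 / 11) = 26962287755526144 / 15618427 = 1726312627.74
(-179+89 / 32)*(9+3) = -16917 / 8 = -2114.62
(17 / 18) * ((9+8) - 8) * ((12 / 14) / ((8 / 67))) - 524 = -25927 / 56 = -462.98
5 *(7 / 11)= 3.18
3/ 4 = 0.75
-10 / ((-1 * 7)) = 10 / 7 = 1.43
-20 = -20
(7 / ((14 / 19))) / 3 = 19 / 6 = 3.17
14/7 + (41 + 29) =72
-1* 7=-7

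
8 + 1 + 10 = 19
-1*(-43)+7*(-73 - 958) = -7174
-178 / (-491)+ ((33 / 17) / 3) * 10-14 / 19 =966826 / 158593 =6.10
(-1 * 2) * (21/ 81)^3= -686/ 19683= -0.03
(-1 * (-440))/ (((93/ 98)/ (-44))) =-1897280/ 93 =-20400.86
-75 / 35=-15 / 7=-2.14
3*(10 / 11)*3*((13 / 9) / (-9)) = -130 / 99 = -1.31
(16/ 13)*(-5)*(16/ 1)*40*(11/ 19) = -563200/ 247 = -2280.16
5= 5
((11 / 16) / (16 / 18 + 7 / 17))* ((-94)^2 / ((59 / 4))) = 3717747 / 11741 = 316.65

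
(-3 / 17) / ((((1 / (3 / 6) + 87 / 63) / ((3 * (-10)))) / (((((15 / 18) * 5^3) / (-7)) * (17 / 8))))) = -28125 / 568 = -49.52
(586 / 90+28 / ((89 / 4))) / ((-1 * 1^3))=-7.77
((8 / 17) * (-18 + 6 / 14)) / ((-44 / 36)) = 8856 / 1309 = 6.77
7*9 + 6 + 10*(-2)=49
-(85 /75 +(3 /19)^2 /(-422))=-2589679 /2285130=-1.13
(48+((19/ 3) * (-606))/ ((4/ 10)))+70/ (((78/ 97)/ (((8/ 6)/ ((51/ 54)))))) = -2082727/ 221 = -9424.10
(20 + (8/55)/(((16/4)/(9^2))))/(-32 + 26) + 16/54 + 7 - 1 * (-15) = 27431/1485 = 18.47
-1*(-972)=972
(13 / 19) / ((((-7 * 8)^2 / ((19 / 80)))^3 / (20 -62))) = -14079 / 1127898677248000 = -0.00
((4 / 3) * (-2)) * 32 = -256 / 3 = -85.33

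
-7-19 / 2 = -33 / 2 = -16.50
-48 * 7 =-336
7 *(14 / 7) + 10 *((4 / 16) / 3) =89 / 6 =14.83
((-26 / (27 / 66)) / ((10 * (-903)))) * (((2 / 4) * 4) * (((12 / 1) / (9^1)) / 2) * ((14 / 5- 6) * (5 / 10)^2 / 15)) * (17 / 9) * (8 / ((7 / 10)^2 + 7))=-2489344 / 2465284815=-0.00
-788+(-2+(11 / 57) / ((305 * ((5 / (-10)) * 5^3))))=-1716768772 / 2173125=-790.00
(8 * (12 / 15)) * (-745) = -4768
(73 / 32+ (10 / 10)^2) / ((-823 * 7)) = -15 / 26336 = -0.00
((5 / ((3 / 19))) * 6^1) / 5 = 38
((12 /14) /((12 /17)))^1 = 17 /14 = 1.21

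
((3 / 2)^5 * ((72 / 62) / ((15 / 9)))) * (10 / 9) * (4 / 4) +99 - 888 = -97107 / 124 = -783.12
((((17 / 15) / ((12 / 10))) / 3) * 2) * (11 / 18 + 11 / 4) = 2057 / 972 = 2.12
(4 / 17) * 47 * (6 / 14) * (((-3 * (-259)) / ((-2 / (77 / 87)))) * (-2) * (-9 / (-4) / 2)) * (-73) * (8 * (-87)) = 3167073756 / 17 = 186298456.24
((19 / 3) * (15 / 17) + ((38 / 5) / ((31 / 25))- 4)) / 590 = 4067 / 310930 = 0.01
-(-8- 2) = 10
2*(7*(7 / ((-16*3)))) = -49 / 24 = -2.04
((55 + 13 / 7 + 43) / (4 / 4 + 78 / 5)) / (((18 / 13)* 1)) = 15145 / 3486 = 4.34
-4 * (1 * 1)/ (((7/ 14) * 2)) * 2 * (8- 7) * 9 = -72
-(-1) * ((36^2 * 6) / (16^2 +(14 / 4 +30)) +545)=110369 / 193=571.86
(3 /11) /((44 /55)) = 15 /44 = 0.34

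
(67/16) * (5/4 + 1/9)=3283/576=5.70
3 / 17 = 0.18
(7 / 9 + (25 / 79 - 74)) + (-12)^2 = 50548 / 711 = 71.09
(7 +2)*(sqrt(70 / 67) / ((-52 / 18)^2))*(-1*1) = -1.10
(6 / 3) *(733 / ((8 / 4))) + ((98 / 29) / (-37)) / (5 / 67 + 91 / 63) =732.94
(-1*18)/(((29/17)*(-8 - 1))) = 34/29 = 1.17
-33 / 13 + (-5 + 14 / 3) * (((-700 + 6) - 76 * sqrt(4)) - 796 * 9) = 34677 / 13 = 2667.46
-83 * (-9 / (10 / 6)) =2241 / 5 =448.20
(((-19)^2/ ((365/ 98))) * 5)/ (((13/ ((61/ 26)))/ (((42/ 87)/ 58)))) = 7553203/ 10375417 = 0.73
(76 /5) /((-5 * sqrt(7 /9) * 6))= -38 * sqrt(7) /175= -0.57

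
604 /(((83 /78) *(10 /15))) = 70668 /83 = 851.42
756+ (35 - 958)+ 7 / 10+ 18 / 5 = -1627 / 10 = -162.70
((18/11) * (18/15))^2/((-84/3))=-2916/21175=-0.14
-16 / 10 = -8 / 5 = -1.60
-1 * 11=-11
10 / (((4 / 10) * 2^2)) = 25 / 4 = 6.25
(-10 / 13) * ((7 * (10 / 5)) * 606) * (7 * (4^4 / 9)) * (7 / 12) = -88686080 / 117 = -758000.68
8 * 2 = 16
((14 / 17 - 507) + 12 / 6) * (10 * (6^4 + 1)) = -111165870 / 17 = -6539168.82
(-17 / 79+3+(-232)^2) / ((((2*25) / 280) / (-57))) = -6786696336 / 395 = -17181509.71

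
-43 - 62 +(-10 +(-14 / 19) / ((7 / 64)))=-2313 / 19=-121.74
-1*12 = -12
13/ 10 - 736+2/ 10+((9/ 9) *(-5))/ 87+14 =-125377/ 174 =-720.56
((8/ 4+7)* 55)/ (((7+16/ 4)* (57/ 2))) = 30/ 19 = 1.58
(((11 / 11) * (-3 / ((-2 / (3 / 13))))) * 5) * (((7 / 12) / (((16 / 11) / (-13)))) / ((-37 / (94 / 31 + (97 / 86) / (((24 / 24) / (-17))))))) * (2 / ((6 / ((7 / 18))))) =-38659775 / 75757056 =-0.51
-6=-6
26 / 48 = 13 / 24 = 0.54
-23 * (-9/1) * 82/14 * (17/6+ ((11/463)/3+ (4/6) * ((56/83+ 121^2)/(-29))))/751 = -6313369582893/11717232674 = -538.81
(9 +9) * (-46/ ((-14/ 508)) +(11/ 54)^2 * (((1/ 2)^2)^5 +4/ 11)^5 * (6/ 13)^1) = 4097182192620865859442951/ 136370122616685461504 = 30044.57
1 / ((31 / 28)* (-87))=-28 / 2697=-0.01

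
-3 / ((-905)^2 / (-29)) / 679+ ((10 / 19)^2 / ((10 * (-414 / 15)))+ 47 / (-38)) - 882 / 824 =-13173472406933029 / 5707165167381300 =-2.31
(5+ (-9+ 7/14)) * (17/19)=-119/38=-3.13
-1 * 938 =-938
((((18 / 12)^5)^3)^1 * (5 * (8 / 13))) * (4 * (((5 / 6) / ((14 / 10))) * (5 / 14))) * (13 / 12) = 996451875 / 802816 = 1241.20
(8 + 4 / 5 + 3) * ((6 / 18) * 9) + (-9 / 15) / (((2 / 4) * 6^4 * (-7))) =53525 / 1512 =35.40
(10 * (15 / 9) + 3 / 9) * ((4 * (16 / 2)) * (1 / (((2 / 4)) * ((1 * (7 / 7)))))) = 1088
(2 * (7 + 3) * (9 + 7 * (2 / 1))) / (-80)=-23 / 4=-5.75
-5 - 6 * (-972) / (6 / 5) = 4855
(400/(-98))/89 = -200/4361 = -0.05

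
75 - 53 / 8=547 / 8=68.38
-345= -345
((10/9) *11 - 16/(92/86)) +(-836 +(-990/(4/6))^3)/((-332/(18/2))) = 6100877619431/68724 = 88773610.67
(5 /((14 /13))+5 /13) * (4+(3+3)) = 4575 /91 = 50.27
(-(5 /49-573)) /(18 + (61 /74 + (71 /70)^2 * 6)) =6491650 /283247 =22.92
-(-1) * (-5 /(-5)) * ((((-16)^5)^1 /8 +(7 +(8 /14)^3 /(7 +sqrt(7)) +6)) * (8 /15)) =-1078877432 /15435-256 * sqrt(7) /108045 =-69898.12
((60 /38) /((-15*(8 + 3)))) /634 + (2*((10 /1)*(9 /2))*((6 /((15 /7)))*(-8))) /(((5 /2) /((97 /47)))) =-25911813547 /15569455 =-1664.27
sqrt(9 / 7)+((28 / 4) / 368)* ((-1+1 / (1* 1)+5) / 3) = 35 / 1104+3* sqrt(7) / 7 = 1.17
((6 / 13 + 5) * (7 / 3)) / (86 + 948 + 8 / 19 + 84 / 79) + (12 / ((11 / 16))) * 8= 93114716815 / 666778398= 139.65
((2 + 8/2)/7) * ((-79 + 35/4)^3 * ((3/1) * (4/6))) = -66564123/112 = -594322.53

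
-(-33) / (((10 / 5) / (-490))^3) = -485302125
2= 2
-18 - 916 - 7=-941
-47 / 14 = -3.36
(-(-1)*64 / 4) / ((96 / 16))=8 / 3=2.67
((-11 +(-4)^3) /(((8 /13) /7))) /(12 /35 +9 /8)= -79625 /137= -581.20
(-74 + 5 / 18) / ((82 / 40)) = -13270 / 369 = -35.96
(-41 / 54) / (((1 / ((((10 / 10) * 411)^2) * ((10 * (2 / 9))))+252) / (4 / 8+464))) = -3574462205 / 2554085547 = -1.40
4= 4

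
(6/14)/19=3/133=0.02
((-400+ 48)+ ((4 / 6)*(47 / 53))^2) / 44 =-2222519 / 278091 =-7.99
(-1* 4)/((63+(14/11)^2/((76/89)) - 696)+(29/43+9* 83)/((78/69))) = -5140564/38941321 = -0.13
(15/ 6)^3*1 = 125/ 8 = 15.62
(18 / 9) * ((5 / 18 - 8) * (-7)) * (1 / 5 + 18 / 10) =1946 / 9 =216.22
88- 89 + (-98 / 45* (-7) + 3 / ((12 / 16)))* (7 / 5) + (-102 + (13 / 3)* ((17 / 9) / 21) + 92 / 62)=-32598364 / 439425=-74.18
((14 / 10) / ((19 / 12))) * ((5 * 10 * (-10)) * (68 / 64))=-8925 / 19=-469.74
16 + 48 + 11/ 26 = 1675/ 26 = 64.42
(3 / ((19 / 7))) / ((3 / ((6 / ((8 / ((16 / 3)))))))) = 28 / 19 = 1.47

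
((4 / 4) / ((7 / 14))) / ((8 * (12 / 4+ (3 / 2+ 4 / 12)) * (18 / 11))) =11 / 348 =0.03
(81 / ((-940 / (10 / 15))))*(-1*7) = 189 / 470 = 0.40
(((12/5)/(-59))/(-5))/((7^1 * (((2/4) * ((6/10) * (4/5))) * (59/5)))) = 0.00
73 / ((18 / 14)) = 511 / 9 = 56.78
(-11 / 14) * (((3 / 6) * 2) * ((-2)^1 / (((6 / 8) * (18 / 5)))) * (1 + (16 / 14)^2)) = 12430 / 9261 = 1.34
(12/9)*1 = 4/3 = 1.33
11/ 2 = 5.50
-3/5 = -0.60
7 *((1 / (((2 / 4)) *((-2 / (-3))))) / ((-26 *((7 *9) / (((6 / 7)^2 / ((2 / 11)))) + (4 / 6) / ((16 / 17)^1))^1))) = -2772 / 55939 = -0.05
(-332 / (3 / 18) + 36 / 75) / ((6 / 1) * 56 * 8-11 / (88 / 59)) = -398304 / 536125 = -0.74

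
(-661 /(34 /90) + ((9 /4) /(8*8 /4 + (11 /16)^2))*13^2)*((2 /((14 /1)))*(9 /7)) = -159145479 /501823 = -317.13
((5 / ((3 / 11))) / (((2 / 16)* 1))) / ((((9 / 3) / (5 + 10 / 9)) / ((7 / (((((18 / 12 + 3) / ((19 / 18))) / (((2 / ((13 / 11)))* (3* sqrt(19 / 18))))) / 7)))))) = 247832200* sqrt(38) / 85293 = 17911.67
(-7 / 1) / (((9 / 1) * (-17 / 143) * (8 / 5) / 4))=5005 / 306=16.36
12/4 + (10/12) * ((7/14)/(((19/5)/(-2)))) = 317/114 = 2.78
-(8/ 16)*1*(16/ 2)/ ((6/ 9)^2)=-9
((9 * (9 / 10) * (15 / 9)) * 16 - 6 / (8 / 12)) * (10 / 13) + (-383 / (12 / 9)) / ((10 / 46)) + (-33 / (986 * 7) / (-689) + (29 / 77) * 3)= -1160.99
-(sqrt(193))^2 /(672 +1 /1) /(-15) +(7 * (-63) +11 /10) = -1776239 /4038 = -439.88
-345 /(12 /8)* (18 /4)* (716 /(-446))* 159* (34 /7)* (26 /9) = 5786690520 /1561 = 3707040.69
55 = 55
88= 88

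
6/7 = 0.86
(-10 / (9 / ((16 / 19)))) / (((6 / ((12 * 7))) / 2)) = -4480 / 171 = -26.20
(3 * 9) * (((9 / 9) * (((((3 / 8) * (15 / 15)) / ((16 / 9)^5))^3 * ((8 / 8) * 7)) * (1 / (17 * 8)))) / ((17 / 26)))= 13658611812026920011 / 682381956774663733379072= 0.00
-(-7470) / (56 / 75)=280125 / 28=10004.46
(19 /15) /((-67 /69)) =-437 /335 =-1.30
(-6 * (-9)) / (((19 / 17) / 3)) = 2754 / 19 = 144.95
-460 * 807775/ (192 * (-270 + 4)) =92894125/ 12768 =7275.54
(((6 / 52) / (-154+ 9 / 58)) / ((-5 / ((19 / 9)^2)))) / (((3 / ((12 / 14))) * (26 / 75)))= 52345 / 95003181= 0.00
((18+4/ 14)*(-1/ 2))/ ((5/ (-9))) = 576/ 35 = 16.46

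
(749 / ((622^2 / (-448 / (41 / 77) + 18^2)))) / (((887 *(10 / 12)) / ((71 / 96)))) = -282008237 / 281396208560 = -0.00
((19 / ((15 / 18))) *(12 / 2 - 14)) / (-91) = 912 / 455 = 2.00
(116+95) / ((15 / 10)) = 422 / 3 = 140.67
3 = 3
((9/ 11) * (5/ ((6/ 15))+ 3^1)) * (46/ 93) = 69/ 11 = 6.27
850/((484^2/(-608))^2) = 1227400/214358881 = 0.01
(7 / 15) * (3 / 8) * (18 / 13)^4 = 91854 / 142805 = 0.64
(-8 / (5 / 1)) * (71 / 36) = -142 / 45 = -3.16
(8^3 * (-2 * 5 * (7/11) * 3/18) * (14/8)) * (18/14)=-13440/11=-1221.82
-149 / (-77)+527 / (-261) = -1690 / 20097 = -0.08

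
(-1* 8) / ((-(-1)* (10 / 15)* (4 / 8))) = -24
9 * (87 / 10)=783 / 10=78.30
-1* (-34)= 34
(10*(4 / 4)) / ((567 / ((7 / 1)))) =10 / 81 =0.12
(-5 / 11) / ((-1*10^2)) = 1 / 220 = 0.00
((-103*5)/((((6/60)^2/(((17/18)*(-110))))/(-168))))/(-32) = 84266875/3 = 28088958.33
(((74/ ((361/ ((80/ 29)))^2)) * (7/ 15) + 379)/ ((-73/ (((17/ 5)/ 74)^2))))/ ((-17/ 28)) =14829282424943/ 821481847684275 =0.02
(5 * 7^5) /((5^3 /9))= 151263 /25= 6050.52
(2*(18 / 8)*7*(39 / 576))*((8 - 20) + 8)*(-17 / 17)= 273 / 32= 8.53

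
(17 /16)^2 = 289 /256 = 1.13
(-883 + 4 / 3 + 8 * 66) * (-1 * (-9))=-3183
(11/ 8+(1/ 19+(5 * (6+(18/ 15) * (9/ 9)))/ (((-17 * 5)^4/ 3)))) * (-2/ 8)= -11327552041/ 31737980000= -0.36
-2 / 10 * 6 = -6 / 5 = -1.20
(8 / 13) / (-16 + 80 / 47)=-47 / 1092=-0.04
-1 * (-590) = 590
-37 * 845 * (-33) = 1031745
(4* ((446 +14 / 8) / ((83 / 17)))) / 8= 30447 / 664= 45.85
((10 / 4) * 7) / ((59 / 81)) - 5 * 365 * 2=-3625.97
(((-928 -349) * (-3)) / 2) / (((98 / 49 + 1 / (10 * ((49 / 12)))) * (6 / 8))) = 312865 / 248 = 1261.55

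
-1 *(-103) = 103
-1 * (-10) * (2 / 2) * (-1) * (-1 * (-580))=-5800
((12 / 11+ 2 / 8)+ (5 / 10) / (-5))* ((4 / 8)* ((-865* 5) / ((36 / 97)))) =-7635355 / 1056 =-7230.45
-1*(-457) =457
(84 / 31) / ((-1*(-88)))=21 / 682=0.03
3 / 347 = 0.01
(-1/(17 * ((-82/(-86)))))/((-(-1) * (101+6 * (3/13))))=-559/927707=-0.00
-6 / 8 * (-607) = 1821 / 4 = 455.25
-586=-586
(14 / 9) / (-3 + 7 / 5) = -35 / 36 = -0.97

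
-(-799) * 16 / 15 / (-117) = -7.28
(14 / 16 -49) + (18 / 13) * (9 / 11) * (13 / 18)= -4163 / 88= -47.31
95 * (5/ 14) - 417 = -5363/ 14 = -383.07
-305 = -305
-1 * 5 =-5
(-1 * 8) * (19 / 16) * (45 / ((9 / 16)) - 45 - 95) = 570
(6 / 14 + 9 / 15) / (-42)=-6 / 245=-0.02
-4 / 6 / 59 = -0.01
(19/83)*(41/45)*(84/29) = 21812/36105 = 0.60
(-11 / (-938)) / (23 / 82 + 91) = 0.00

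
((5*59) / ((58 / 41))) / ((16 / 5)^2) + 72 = 1371431 / 14848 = 92.36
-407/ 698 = -0.58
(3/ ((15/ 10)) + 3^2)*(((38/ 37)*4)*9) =15048/ 37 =406.70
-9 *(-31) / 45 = 31 / 5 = 6.20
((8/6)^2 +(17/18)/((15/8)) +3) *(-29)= -153.16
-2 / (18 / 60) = -20 / 3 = -6.67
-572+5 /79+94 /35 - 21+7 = -1612689 /2765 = -583.25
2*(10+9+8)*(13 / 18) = 39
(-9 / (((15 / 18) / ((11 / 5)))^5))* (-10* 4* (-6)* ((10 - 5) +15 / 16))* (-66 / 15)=14133825452736 / 1953125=7236518.63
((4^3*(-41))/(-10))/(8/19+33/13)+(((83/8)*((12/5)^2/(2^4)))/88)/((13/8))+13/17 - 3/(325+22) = 38169975267/426740600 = 89.45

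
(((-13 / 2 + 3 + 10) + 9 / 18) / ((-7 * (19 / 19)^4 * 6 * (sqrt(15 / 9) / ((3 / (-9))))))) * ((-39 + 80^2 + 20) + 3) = 1064 * sqrt(15) / 15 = 274.72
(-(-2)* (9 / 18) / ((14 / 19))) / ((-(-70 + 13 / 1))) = 1 / 42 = 0.02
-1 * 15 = -15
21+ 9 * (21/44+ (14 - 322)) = -2746.70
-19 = -19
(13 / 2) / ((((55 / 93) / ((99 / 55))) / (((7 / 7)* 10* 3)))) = 32643 / 55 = 593.51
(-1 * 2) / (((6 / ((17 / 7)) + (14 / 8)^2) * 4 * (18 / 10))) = -0.05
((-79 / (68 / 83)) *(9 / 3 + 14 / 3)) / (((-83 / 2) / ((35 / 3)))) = 207.83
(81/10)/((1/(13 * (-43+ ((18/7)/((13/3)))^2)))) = -28606527/6370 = -4490.82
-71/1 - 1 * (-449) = 378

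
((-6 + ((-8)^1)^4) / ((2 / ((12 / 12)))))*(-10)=-20450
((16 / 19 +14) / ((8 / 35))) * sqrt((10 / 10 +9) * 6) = 4935 * sqrt(15) / 38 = 502.98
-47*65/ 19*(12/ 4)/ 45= -611/ 57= -10.72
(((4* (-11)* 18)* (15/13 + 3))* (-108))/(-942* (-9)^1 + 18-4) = 104976/2509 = 41.84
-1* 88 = -88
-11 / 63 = -0.17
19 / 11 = 1.73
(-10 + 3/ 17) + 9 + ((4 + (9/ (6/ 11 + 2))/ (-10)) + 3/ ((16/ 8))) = 20577/ 4760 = 4.32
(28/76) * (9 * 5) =315/19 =16.58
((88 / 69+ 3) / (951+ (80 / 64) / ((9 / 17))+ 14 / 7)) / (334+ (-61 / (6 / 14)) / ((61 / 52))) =5310 / 252341441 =0.00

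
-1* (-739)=739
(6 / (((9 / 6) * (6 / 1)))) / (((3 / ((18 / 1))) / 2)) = 8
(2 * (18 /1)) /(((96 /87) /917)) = 239337 /8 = 29917.12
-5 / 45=-1 / 9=-0.11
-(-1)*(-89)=-89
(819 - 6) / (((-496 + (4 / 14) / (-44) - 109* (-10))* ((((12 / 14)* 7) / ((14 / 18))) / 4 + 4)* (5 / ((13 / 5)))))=22786764 / 189810625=0.12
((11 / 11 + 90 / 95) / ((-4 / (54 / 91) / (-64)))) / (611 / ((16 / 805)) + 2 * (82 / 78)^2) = 59844096 / 99505977851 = 0.00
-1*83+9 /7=-572 /7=-81.71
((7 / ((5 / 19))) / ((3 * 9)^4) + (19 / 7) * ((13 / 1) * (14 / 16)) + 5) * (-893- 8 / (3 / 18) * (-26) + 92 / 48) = 3266296744417 / 255091680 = 12804.40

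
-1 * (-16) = 16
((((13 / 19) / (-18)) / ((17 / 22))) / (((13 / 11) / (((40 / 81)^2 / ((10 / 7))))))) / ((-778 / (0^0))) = 67760 / 7419329703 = 0.00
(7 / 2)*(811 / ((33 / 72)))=68124 / 11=6193.09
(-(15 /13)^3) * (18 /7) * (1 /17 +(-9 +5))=4070250 /261443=15.57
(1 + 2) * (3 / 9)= 1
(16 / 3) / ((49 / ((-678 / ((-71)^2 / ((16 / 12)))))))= -14464 / 741027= -0.02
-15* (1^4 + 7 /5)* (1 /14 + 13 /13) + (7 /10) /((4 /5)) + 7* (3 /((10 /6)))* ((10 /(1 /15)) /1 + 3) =1890.10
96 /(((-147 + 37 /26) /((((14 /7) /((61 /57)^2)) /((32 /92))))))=-46629648 /14083985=-3.31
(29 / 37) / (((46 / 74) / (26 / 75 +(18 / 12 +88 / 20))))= 27173 / 3450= 7.88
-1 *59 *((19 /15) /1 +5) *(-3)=5546 /5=1109.20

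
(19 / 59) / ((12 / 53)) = 1.42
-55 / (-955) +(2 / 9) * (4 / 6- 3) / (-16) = 3713 / 41256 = 0.09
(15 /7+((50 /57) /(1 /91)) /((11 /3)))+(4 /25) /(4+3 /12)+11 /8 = 125975789 /4974200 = 25.33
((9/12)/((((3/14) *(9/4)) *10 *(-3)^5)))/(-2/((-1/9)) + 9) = -7/295245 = -0.00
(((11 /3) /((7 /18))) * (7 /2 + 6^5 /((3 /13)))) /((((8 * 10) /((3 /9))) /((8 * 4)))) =1482778 /35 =42365.09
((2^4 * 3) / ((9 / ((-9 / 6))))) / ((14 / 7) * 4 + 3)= -8 / 11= -0.73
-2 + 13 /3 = 7 /3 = 2.33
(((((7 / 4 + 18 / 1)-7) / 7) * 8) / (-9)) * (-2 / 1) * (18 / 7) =408 / 49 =8.33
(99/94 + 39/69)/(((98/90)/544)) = 42827760/52969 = 808.54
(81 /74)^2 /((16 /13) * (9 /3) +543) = 28431 /12972644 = 0.00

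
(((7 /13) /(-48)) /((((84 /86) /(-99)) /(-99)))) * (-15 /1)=702405 /416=1688.47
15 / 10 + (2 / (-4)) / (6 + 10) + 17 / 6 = 413 / 96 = 4.30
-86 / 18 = -4.78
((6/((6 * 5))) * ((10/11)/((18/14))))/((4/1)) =7/198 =0.04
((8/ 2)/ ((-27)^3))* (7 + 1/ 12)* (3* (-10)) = 850/ 19683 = 0.04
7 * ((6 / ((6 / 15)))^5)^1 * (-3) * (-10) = 159468750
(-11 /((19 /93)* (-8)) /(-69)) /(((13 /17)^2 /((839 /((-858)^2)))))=-7516601 /39540305376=-0.00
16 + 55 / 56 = 951 / 56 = 16.98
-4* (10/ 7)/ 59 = -40/ 413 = -0.10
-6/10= -3/5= -0.60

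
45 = 45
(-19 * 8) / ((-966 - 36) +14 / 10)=760 / 5003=0.15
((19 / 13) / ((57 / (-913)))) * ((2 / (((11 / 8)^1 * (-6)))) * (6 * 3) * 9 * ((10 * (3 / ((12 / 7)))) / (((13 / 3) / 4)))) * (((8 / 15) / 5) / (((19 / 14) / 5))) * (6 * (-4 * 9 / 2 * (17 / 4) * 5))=-43009989120 / 3211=-13394577.74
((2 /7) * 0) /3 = 0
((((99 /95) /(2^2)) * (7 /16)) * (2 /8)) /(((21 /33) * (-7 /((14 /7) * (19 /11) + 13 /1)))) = -17919 /170240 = -0.11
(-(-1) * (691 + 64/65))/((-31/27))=-1214433/2015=-602.70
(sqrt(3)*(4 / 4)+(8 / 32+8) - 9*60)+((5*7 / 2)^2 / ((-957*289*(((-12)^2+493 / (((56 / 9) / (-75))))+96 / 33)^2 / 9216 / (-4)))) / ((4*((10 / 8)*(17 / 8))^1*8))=-3862386583886879317179 / 7263538474829772628+sqrt(3)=-530.02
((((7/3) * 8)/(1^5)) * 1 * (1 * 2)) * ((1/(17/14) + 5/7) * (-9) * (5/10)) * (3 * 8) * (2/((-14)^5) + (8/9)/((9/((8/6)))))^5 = -169285748553728513012628044324596633/689506783943626458751110991125921792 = -0.25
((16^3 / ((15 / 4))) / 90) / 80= 512 / 3375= 0.15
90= 90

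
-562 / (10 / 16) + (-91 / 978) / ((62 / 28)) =-68158049 / 75795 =-899.24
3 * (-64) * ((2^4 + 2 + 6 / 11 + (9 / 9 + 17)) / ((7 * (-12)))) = 6432 / 77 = 83.53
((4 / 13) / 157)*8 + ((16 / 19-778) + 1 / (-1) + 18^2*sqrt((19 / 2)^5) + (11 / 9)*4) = -269873917 / 349011 + 29241*sqrt(38) / 2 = 89353.56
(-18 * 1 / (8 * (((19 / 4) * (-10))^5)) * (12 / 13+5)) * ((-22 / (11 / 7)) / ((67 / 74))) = -0.00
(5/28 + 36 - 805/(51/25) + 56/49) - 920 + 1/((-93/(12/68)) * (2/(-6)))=-3326039/2604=-1277.28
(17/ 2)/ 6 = 17/ 12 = 1.42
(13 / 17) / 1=13 / 17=0.76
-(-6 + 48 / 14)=18 / 7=2.57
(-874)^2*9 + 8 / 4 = 6874886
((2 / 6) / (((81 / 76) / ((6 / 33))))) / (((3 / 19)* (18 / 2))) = 2888 / 72171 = 0.04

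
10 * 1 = 10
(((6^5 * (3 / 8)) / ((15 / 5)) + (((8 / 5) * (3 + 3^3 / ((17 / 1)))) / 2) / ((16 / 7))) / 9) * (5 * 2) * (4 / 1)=220684 / 51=4327.14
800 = 800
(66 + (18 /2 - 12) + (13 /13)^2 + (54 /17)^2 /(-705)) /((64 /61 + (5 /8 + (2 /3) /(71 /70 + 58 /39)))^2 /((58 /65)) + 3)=2799177328579941577216 /315889218117124486115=8.86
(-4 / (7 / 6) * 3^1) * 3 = -216 / 7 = -30.86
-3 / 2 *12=-18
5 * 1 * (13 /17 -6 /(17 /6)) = -115 /17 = -6.76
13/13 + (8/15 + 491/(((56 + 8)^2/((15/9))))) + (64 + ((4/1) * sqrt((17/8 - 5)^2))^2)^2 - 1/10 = 2366404339/61440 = 38515.70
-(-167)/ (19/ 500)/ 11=83500/ 209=399.52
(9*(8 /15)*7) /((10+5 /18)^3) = 979776 /31658125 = 0.03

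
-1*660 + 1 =-659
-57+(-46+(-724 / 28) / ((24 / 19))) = -20743 / 168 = -123.47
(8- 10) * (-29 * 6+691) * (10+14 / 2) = -17578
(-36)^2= 1296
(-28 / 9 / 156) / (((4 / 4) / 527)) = -3689 / 351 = -10.51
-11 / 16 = -0.69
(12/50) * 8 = 48/25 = 1.92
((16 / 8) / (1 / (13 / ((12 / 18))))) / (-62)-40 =-2519 / 62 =-40.63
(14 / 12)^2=49 / 36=1.36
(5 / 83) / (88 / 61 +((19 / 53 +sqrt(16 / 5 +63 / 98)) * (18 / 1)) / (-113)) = 53149889565 * sqrt(18830) / 706478782601014 +16180375743875 / 353239391300507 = 0.06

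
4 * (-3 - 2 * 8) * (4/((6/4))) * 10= -6080/3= -2026.67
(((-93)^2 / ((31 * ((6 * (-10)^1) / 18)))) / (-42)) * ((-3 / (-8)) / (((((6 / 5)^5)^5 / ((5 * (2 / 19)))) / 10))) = 46193599700927734375 / 1120363943105377861632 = 0.04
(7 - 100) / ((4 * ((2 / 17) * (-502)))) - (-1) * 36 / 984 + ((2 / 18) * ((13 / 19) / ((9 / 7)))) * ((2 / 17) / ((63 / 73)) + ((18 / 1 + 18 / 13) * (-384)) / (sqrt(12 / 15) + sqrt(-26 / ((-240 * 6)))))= -2408448 * sqrt(5) / 10697 + 16994176703 / 38771054352 + 100352 * sqrt(65) / 10697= -427.38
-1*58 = -58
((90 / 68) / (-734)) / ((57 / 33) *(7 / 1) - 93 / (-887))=-439065 / 2969614264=-0.00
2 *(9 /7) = 18 /7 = 2.57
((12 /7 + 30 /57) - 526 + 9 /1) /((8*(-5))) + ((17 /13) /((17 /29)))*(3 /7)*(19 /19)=956139 /69160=13.83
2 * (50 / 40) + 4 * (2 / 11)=71 / 22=3.23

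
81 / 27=3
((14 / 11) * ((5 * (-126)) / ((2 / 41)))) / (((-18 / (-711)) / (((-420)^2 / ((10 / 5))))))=-629923959000 / 11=-57265814454.55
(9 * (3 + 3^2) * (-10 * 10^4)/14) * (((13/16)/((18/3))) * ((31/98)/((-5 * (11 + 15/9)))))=6800625/13034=521.76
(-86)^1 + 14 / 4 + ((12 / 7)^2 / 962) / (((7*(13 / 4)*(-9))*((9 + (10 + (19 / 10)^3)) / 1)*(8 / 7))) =-1307314811795 / 15846240046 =-82.50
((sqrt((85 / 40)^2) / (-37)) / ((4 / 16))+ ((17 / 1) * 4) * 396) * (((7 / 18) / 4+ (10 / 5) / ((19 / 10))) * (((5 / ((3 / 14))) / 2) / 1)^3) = 134389385755625 / 2733264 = 49168095.64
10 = 10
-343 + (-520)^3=-140608343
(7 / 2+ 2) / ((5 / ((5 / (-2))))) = -11 / 4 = -2.75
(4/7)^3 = 64/343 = 0.19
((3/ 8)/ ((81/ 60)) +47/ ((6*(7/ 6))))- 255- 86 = -42085/ 126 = -334.01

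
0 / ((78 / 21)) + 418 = 418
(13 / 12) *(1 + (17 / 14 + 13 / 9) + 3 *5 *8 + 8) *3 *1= 215657 / 504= 427.89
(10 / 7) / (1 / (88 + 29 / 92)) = 40625 / 322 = 126.16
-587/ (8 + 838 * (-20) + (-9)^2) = 587/ 16671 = 0.04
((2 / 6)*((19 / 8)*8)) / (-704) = -19 / 2112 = -0.01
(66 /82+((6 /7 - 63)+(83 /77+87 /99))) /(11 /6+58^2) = -224960 /12751123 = -0.02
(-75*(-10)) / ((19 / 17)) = 12750 / 19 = 671.05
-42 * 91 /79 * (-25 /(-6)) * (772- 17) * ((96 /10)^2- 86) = -74063990 /79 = -937518.86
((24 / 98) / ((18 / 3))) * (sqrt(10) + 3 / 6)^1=1 / 49 + 2 * sqrt(10) / 49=0.15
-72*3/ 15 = -72/ 5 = -14.40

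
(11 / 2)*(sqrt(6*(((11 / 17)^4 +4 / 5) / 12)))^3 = 4480179*sqrt(4072890) / 4827513800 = 1.87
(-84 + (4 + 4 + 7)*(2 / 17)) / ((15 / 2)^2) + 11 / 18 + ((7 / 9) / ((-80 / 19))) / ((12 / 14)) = -391567 / 367200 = -1.07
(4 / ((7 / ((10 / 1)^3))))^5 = 1024000000000000000 / 16807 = 60926994704587.37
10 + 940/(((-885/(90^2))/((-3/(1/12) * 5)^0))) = -507010/59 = -8593.39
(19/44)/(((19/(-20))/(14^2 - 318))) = 610/11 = 55.45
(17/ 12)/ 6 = 17/ 72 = 0.24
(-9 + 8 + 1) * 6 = 0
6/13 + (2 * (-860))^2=38459206/13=2958400.46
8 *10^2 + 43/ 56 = 44843/ 56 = 800.77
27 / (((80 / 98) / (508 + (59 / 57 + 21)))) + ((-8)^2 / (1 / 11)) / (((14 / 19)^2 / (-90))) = -923252823 / 9310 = -99167.86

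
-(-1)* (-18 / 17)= -1.06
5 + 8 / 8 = 6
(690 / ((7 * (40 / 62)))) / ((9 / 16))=5704 / 21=271.62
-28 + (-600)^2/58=179188/29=6178.90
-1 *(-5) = 5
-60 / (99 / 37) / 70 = -0.32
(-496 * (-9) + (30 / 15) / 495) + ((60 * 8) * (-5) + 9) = 1026137 / 495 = 2073.00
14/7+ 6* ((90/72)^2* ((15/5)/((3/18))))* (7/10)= 961/8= 120.12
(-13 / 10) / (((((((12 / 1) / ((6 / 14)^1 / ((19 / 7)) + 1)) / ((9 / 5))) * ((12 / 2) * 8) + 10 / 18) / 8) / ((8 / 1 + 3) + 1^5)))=-61776 / 137075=-0.45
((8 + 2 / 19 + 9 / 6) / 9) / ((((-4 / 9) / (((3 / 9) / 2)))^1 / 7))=-2.80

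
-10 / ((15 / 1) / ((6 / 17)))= -4 / 17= -0.24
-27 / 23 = -1.17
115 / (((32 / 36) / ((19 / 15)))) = 1311 / 8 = 163.88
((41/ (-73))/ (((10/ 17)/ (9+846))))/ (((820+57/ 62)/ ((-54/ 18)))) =11084391/ 3715481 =2.98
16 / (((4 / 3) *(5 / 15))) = 36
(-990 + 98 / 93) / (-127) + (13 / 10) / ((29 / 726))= 69072049 / 1712595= 40.33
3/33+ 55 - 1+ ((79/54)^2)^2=5487769211/93533616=58.67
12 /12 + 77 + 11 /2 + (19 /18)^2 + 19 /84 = 96209 /1134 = 84.84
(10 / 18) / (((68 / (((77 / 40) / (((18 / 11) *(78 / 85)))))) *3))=4235 / 1213056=0.00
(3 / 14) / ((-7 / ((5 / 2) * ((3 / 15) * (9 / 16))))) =-27 / 3136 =-0.01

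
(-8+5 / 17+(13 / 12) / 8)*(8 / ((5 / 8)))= -4942 / 51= -96.90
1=1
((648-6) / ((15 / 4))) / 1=856 / 5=171.20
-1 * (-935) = 935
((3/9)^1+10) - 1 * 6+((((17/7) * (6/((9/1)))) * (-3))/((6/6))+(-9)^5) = -1240040/21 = -59049.52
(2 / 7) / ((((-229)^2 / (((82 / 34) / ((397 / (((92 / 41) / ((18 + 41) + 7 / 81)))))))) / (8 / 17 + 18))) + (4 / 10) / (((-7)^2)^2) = 28800002605378 / 172847927747220145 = 0.00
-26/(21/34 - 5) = 884/149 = 5.93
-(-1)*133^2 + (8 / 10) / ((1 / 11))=88489 / 5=17697.80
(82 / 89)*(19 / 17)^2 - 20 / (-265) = 1.23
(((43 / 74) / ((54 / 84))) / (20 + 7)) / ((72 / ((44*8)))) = 13244 / 80919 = 0.16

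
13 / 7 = 1.86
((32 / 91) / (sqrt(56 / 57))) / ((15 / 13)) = 8 * sqrt(798) / 735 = 0.31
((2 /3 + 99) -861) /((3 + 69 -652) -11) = 2284 /1773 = 1.29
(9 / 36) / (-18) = -1 / 72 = -0.01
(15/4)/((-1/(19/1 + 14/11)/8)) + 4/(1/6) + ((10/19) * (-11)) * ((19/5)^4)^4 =-3673832937335658219608/335693359375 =-10944014335.51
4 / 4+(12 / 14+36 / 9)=41 / 7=5.86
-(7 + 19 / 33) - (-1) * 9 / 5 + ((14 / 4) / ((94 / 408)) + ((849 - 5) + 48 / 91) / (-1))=-589342531 / 705705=-835.11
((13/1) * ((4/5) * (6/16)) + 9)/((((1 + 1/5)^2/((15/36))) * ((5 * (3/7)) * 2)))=1505/1728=0.87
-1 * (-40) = 40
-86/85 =-1.01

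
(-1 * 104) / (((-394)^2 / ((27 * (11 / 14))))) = -3861 / 271663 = -0.01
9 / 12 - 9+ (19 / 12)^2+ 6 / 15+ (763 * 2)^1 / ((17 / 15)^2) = 246100217 / 208080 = 1182.72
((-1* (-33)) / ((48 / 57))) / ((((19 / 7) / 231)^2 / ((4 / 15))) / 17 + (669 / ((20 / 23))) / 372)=1439948452635 / 75995311759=18.95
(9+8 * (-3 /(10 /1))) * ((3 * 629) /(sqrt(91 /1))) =1305.55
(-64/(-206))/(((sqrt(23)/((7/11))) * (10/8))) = 896 * sqrt(23)/130295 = 0.03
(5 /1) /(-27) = -5 /27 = -0.19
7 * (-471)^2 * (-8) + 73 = -12423023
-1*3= -3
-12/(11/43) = -516/11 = -46.91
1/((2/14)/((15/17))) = 105/17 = 6.18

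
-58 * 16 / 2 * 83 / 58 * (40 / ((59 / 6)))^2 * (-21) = 803174400 / 3481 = 230730.94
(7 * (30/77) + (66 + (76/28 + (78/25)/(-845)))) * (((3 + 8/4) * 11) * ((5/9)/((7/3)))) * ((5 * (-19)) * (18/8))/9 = -169834597/7644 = -22218.03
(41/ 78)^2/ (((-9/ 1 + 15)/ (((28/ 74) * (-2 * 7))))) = -82369/ 337662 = -0.24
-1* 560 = -560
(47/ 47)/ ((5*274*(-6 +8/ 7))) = -0.00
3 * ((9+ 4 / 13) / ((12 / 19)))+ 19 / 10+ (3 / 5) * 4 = 12613 / 260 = 48.51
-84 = -84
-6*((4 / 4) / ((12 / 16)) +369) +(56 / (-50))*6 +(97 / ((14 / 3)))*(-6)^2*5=264724 / 175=1512.71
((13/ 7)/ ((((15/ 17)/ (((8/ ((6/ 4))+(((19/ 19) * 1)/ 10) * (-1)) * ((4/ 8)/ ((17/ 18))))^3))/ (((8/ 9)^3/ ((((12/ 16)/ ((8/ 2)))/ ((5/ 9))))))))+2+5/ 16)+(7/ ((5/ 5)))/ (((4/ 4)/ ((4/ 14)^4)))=41411438833069/ 433581498000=95.51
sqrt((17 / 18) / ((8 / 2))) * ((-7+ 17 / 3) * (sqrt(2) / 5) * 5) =-2 * sqrt(17) / 9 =-0.92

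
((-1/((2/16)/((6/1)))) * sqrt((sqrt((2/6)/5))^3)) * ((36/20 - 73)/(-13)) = -5696 * 15^(1/4)/325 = -34.49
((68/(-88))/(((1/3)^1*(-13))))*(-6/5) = -153/715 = -0.21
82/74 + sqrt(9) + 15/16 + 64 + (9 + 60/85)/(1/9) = 1573995/10064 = 156.40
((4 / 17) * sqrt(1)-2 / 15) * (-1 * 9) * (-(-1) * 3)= -234 / 85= -2.75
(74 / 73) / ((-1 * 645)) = -74 / 47085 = -0.00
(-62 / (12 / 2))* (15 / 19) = -8.16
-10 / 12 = -5 / 6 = -0.83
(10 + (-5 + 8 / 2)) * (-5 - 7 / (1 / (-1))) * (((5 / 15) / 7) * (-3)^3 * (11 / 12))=-297 / 14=-21.21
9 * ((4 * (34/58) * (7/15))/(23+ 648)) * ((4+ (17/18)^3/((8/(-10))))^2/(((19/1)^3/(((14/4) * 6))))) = 64539064877/165376578597120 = 0.00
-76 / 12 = -19 / 3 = -6.33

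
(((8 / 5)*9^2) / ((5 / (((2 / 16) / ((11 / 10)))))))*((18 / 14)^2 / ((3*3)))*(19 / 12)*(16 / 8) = 4617 / 2695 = 1.71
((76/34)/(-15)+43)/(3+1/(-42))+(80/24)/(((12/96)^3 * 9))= 58530406/286875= 204.03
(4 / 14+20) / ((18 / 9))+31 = 288 / 7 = 41.14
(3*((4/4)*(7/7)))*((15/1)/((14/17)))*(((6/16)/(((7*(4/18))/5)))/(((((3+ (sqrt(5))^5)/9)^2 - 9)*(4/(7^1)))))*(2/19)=804739455/1931040832 - 25095825*sqrt(5)/965520416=0.36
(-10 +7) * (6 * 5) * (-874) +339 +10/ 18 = 78999.56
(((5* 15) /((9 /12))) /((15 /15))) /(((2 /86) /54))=232200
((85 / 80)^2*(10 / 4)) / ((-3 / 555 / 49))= -25583.84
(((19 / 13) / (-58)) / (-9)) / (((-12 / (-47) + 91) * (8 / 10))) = 4465 / 116420616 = 0.00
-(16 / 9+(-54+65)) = -115 / 9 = -12.78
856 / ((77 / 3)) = 2568 / 77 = 33.35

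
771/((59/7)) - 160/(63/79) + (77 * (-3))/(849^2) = -32496127064/297690813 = -109.16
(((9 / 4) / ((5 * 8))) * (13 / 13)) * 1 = 9 / 160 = 0.06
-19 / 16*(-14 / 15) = 133 / 120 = 1.11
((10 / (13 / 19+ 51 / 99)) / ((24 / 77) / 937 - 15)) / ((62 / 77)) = -5805469285 / 8409500944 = -0.69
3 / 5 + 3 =18 / 5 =3.60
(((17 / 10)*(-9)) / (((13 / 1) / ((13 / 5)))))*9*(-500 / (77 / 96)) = 1321920 / 77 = 17167.79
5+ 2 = 7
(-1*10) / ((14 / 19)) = -95 / 7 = -13.57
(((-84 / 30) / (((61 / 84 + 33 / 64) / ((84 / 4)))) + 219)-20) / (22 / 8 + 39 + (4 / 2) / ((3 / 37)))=15186228 / 6650965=2.28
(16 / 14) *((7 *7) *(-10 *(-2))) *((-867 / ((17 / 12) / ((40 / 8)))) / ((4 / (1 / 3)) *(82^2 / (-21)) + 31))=7996800 / 8893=899.22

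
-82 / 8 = -41 / 4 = -10.25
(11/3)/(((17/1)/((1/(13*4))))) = 11/2652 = 0.00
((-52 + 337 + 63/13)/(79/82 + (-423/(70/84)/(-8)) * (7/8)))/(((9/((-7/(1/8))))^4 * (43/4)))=324119811850240/452976594759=715.53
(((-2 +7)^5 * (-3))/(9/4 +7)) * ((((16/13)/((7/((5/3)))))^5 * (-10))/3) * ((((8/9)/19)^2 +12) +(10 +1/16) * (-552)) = -66383125913600000000000/1640616896782280781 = -40462.30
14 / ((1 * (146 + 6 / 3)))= 7 / 74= 0.09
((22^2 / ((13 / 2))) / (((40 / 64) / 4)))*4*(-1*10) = -247808 / 13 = -19062.15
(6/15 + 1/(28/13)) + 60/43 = 13603/6020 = 2.26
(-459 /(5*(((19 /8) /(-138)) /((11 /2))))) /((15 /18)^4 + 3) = 3612014208 /428735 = 8424.82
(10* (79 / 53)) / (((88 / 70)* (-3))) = -13825 / 3498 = -3.95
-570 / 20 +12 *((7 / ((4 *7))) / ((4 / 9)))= -87 / 4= -21.75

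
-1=-1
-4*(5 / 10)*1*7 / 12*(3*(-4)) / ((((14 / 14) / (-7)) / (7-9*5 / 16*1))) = -3283 / 8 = -410.38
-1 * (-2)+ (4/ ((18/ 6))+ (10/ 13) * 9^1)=400/ 39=10.26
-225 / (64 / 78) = -8775 / 32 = -274.22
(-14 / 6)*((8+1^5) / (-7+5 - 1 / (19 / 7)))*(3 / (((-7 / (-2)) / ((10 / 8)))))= 19 / 2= 9.50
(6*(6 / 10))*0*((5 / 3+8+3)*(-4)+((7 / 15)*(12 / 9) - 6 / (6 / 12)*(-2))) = 0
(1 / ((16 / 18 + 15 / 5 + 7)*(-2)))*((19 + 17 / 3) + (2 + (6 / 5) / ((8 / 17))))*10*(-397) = 2087823 / 392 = 5326.08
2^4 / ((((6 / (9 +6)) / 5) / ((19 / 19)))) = 200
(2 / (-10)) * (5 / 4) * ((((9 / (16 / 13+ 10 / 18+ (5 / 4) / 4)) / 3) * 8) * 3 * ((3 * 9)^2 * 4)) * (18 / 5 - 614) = 299881999872 / 19645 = 15265054.71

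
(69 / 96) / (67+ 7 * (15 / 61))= 1403 / 134144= 0.01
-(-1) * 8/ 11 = 8/ 11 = 0.73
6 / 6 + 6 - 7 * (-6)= 49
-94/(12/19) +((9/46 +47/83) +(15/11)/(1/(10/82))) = -382020730/2582877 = -147.91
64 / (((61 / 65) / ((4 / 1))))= 16640 / 61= 272.79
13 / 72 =0.18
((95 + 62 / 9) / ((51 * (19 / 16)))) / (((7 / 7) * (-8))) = -1834 / 8721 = -0.21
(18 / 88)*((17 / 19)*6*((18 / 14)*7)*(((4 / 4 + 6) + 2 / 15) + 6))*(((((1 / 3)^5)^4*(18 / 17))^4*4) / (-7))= -6304 / 9995543546219176405203534311253884715795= -0.00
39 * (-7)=-273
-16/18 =-8/9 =-0.89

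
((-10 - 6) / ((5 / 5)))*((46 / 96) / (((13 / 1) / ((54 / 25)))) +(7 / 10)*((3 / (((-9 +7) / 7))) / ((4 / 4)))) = 116.33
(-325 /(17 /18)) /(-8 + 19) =-5850 /187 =-31.28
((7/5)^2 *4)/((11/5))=196/55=3.56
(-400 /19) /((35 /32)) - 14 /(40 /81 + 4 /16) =-1220248 /32053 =-38.07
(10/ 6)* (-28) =-46.67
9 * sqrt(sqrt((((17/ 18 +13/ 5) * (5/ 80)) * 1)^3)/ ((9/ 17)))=10^(1/ 4) * 319^(3/ 4) * sqrt(51)/ 240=3.99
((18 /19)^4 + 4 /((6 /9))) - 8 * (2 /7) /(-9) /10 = 280416698 /41051115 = 6.83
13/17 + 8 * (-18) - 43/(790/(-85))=-372303/2686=-138.61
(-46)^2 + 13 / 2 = 4245 / 2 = 2122.50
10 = 10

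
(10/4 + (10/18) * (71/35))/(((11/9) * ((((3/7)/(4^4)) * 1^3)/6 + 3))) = 116992/118283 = 0.99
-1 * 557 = -557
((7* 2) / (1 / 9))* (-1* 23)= -2898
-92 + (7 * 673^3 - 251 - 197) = 2133747979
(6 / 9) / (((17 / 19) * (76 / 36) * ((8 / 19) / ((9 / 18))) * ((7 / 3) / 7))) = 171 / 136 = 1.26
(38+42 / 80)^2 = 2374681 / 1600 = 1484.18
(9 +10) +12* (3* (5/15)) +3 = 34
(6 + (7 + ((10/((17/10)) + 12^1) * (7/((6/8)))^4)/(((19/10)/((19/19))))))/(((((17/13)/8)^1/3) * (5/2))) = 524400.23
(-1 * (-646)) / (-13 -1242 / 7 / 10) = -11305 / 538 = -21.01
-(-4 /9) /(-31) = -0.01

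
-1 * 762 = -762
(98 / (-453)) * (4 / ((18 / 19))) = -3724 / 4077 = -0.91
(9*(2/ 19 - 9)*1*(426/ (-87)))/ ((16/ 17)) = 1835847/ 4408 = 416.48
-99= -99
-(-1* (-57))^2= -3249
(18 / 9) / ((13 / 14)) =2.15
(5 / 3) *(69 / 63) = 115 / 63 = 1.83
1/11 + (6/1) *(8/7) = 535/77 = 6.95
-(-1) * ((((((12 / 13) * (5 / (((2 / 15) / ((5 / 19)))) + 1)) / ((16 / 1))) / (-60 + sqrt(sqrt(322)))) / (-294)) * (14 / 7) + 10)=59 * 322^(3 / 4) / 179258266096 + 885 * sqrt(322) / 44814566524 + 13275 * 322^(1 / 4) / 11203641631 + 112037212810 / 11203641631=10.00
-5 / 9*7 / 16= -35 / 144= -0.24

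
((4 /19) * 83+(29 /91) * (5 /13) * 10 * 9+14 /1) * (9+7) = 15286144 /22477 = 680.08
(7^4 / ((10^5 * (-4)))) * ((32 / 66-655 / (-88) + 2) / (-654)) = 6293021 / 69062400000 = 0.00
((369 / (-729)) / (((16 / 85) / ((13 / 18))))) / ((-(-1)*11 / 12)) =-45305 / 21384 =-2.12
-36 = -36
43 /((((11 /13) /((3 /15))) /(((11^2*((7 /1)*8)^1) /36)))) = 86086 /45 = 1913.02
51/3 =17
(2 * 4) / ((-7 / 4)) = -32 / 7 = -4.57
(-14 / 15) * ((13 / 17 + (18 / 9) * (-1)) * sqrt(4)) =196 / 85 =2.31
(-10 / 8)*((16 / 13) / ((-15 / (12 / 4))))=4 / 13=0.31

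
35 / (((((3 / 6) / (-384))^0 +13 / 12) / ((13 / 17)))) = 1092 / 85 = 12.85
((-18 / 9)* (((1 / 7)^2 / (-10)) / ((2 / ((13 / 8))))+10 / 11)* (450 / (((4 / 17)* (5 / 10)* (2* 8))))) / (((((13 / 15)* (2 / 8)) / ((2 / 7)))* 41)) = -897999075 / 64352288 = -13.95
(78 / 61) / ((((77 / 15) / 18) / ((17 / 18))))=19890 / 4697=4.23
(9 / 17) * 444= 3996 / 17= 235.06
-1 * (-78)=78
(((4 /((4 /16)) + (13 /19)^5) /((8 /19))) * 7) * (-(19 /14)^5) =-759788663 /614656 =-1236.12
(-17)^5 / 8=-177482.12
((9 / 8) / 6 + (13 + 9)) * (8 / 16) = 355 / 32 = 11.09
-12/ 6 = -2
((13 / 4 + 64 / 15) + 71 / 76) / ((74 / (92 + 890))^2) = 1161287177 / 780330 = 1488.20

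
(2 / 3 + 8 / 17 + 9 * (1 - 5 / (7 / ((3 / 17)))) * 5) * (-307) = -4434922 / 357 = -12422.75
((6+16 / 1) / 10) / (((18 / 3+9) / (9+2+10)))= 77 / 25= 3.08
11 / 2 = 5.50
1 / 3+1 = 4 / 3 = 1.33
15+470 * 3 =1425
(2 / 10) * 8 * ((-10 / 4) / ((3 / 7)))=-28 / 3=-9.33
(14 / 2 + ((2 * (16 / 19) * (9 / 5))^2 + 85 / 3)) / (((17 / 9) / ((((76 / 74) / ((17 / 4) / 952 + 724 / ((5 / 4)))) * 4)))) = 6480671232 / 38763606295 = 0.17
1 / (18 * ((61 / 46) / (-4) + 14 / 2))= 92 / 11043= 0.01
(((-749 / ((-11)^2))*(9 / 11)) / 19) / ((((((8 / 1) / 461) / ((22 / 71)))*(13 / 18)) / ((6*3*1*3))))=-355.87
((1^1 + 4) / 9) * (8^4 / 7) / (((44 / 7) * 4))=1280 / 99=12.93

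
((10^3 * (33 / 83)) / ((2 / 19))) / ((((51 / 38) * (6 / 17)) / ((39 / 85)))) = 5162300 / 1411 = 3658.61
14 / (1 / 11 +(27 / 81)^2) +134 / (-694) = 239801 / 3470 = 69.11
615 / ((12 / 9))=1845 / 4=461.25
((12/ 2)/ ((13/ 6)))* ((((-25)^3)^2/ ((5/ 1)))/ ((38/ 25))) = 21972656250/ 247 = 88958122.47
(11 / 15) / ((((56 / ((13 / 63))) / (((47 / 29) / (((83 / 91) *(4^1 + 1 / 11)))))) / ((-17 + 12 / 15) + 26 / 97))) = -7426442881 / 397147779000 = -0.02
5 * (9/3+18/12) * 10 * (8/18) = 100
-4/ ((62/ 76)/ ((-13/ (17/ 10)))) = 19760/ 527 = 37.50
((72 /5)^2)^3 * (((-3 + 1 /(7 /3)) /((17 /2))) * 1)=-5015306502144 /1859375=-2697307.70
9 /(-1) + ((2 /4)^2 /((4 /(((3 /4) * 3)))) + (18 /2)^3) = 46089 /64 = 720.14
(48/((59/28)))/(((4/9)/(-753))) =-2277072/59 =-38594.44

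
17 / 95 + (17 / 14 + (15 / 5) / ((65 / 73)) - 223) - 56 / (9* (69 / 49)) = -2390679827 / 10737090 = -222.66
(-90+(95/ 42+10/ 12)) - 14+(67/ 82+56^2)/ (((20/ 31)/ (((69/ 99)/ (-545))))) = -107.12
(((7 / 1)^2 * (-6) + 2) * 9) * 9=-23652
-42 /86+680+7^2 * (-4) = 20791 /43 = 483.51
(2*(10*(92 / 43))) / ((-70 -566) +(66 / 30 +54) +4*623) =9200 / 411123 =0.02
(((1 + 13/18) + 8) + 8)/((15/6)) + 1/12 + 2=1651/180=9.17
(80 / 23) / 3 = 80 / 69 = 1.16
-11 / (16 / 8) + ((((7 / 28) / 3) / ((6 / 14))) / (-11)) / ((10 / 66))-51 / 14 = -3889 / 420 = -9.26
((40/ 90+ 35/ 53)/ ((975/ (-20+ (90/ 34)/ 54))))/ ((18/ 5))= -12617/ 2009124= -0.01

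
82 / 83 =0.99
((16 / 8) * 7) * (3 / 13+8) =1498 / 13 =115.23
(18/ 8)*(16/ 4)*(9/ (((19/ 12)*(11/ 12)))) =11664/ 209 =55.81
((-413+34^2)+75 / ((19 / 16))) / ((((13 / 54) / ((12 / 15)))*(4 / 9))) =7444062 / 1235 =6027.58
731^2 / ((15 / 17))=9084137 / 15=605609.13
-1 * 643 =-643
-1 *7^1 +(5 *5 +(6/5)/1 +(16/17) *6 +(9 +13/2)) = 6859/170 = 40.35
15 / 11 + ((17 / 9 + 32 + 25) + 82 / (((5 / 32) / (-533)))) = -138430783 / 495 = -279658.15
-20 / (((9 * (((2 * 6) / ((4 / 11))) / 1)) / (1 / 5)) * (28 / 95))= -95 / 2079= -0.05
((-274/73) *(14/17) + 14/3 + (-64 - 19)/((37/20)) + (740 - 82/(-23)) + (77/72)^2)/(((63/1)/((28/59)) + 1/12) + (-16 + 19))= 3840115423123/743657038560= 5.16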